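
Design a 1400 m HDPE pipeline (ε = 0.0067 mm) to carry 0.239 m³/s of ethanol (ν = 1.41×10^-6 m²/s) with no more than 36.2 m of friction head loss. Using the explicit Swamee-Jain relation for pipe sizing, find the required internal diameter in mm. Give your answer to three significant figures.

D ≈ 300 mm

Swamee-Jain (Type III): D = 0.66·[ε^1.25·(LQ²/(gh_f))^4.75 + ν·Q^9.4·(L/(gh_f))^5.2]^0.04
LQ²/(gh_f) = 0.2252; L/(gh_f) = 3.942
Term 1 = ε^1.25·(…)^4.75 = 2.87×10^-10; Term 2 = ν·Q^9.4·(…)^5.2 = 2.54×10^-9
D = 0.66·(2.87×10^-10 + 2.54×10^-9)^0.04 = 0.3003 m = 300 mm
Check: V = 3.37 m/s, Re = 7.19×10^5, f = 0.01271, h_f = 34.4 m ≈ 36.2 m ✓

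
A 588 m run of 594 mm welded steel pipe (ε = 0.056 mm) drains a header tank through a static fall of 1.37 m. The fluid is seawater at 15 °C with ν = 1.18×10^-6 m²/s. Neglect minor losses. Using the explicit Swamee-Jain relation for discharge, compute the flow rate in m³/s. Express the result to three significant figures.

Q ≈ 0.389 m³/s

Swamee-Jain (Type II): Q = -0.965·√(gD⁵h_f/L)·ln[ε/(3.7D) + √(3.17ν²L/(gD³h_f))]
√(gD⁵h_f/L) = √(9.81·0.594⁵·1.37/588) = 0.04111
ε/(3.7D) = 2.55×10^-5; √(3.17ν²L/(gD³h_f)) = 3.04×10^-5
Q = -0.965·0.04111·ln(5.583×10^-5) = 0.3885 m³/s
Check: V = 1.40 m/s, Re = 7.06×10^5, f = 0.01387, h_f = 1.38 m ≈ 1.37 m ✓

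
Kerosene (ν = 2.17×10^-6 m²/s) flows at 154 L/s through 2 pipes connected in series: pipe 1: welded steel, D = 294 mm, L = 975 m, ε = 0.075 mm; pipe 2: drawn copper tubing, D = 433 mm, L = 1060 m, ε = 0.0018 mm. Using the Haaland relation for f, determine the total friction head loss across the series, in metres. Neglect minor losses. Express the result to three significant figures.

Pipe 1: V = 2.268 m/s, Re = 3.07×10^5, ε/D = 2.55×10^-4, f = 0.01644, h_1 = f(L/D)V²/2g = 14.30 m
Pipe 2: V = 1.046 m/s, Re = 2.09×10^5, ε/D = 4.16×10^-6, f = 0.01540, h_2 = f(L/D)V²/2g = 2.101 m
Series → Q common, losses add: H = Σh = 16.40 m

H ≈ 16.4 m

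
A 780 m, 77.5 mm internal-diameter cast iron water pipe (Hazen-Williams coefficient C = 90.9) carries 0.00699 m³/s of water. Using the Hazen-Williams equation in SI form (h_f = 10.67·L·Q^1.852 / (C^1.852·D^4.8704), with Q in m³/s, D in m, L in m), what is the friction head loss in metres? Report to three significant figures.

h_f = 10.67·780·0.00699^1.852 / (90.9^1.852·0.0775^4.8704) = 51.35 m

h_f ≈ 51.3 m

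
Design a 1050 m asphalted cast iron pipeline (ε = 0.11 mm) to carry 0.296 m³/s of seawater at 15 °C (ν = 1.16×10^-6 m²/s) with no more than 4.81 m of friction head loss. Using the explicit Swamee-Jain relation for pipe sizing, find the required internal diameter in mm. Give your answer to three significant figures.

D ≈ 482 mm

Swamee-Jain (Type III): D = 0.66·[ε^1.25·(LQ²/(gh_f))^4.75 + ν·Q^9.4·(L/(gh_f))^5.2]^0.04
LQ²/(gh_f) = 1.950; L/(gh_f) = 22.25
Term 1 = ε^1.25·(…)^4.75 = 2.69×10^-4; Term 2 = ν·Q^9.4·(…)^5.2 = 1.26×10^-4
D = 0.66·(2.69×10^-4 + 1.26×10^-4)^0.04 = 0.4824 m = 482 mm
Check: V = 1.62 m/s, Re = 6.74×10^5, f = 0.01543, h_f = 4.49 m ≈ 4.81 m ✓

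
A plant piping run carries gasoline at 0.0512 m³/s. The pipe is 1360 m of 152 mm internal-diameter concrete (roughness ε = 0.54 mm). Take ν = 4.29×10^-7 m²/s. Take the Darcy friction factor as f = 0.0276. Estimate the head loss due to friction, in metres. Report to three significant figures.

h_f ≈ 100 m

V = 4Q/(πD²) = 4·0.0512/(π·0.152²) = 2.822 m/s
h_f = f(L/D)V²/(2g) = 0.02760·(1360/0.152)·2.822²/(2·9.81) = 100.2 m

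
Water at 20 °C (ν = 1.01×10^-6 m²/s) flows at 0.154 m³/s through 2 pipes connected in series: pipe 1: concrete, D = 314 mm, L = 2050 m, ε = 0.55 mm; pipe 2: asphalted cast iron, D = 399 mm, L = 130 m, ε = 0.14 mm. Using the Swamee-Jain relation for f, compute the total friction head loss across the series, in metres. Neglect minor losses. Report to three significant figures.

Pipe 1: V = 1.989 m/s, Re = 6.18×10^5, ε/D = 0.00175, f = 0.02305, h_1 = f(L/D)V²/2g = 30.33 m
Pipe 2: V = 1.232 m/s, Re = 4.87×10^5, ε/D = 3.51×10^-4, f = 0.01679, h_2 = f(L/D)V²/2g = 0.4230 m
Series → Q common, losses add: H = Σh = 30.75 m

H ≈ 30.8 m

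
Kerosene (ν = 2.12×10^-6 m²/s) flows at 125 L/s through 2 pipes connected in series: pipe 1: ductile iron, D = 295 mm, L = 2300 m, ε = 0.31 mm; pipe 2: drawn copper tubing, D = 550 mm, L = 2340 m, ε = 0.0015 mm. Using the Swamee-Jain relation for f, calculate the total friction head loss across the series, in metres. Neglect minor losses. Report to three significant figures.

H ≈ 29.1 m

Pipe 1: V = 1.829 m/s, Re = 2.54×10^5, ε/D = 0.00105, f = 0.02112, h_1 = f(L/D)V²/2g = 28.06 m
Pipe 2: V = 0.5261 m/s, Re = 1.36×10^5, ε/D = 2.73×10^-6, f = 0.01678, h_2 = f(L/D)V²/2g = 1.007 m
Series → Q common, losses add: H = Σh = 29.07 m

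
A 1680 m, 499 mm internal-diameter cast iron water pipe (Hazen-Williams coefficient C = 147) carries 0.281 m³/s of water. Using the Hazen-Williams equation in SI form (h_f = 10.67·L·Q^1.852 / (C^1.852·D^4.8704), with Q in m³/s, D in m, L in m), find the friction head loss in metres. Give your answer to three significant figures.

h_f = 10.67·1680·0.281^1.852 / (147^1.852·0.499^4.8704) = 4.886 m

h_f ≈ 4.89 m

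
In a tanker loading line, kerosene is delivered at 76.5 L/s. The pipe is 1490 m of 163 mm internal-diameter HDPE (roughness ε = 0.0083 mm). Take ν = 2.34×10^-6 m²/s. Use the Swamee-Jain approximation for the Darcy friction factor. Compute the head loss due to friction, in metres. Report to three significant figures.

h_f ≈ 96.1 m

V = 4Q/(πD²) = 4·0.0765/(π·0.163²) = 3.666 m/s
Re = VD/ν = 3.666·0.163/2.34×10^-6 = 2.55×10^5 → turbulent
ε/D = 0.0083/163 = 5.09×10^-5
Swamee-Jain: f = 0.01534
h_f = f(L/D)V²/(2g) = 0.01534·(1490/0.163)·3.666²/(2·9.81) = 96.05 m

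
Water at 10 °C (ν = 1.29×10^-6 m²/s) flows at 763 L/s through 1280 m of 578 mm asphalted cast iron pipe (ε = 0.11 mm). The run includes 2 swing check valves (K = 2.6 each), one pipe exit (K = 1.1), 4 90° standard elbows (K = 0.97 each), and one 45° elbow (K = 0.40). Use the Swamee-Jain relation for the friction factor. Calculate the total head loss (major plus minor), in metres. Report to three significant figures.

H_L ≈ 18.4 m

V = 4Q/(πD²) = 2.908 m/s; V²/2g = 0.4310 m
Re = 1.30×10^6, ε/D = 1.90×10^-4 → f = 0.01446 (Swamee-Jain)
Major: h_f = f(L/D)·V²/2g = 0.01446·2215·0.4310 = 13.80 m
Minor: ΣK = 10.6; h_m = ΣK·V²/2g = 4.560 m
Total H_L = 13.80 + 4.560 = 18.36 m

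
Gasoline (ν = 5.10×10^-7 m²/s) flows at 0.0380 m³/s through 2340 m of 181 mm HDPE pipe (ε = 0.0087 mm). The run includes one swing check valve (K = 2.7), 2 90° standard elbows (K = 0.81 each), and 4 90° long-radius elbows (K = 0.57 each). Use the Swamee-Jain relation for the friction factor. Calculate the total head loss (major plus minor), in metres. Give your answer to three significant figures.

H_L ≈ 20.5 m

V = 4Q/(πD²) = 1.477 m/s; V²/2g = 0.1112 m
Re = 5.24×10^5, ε/D = 4.81×10^-5 → f = 0.01372 (Swamee-Jain)
Major: h_f = f(L/D)·V²/2g = 0.01372·12928·0.1112 = 19.72 m
Minor: ΣK = 6.60; h_m = ΣK·V²/2g = 0.7337 m
Total H_L = 19.72 + 0.7337 = 20.45 m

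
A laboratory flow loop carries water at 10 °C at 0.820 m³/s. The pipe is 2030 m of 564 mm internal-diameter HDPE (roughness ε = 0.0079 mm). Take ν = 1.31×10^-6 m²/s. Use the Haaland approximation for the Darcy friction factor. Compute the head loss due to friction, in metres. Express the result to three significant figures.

V = 4Q/(πD²) = 4·0.820/(π·0.564²) = 3.282 m/s
Re = VD/ν = 3.282·0.564/1.31×10^-6 = 1.41×10^6 → turbulent
ε/D = 0.0079/564 = 1.40×10^-5
Haaland: f = 0.01127
h_f = f(L/D)V²/(2g) = 0.01127·(2030/0.564)·3.282²/(2·9.81) = 22.27 m

h_f ≈ 22.3 m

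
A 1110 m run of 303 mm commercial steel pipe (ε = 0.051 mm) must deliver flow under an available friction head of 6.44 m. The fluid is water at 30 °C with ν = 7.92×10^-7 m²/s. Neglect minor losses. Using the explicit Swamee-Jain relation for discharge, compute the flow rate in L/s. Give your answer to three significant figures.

Q ≈ 110 L/s

Swamee-Jain (Type II): Q = -0.965·√(gD⁵h_f/L)·ln[ε/(3.7D) + √(3.17ν²L/(gD³h_f))]
√(gD⁵h_f/L) = √(9.81·0.303⁵·6.44/1110) = 0.01206
ε/(3.7D) = 4.55×10^-5; √(3.17ν²L/(gD³h_f)) = 3.54×10^-5
Q = -0.965·0.01206·ln(8.093×10^-5) = 0.1096 m³/s
Check: V = 1.52 m/s, Re = 5.82×10^5, f = 0.01500, h_f = 6.47 m ≈ 6.44 m ✓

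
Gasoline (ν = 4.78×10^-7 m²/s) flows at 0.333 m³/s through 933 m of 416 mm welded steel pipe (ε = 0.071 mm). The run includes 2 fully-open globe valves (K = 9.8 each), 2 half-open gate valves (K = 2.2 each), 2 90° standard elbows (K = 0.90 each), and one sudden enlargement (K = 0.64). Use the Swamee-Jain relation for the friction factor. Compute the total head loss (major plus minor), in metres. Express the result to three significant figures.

H_L ≈ 17.6 m

V = 4Q/(πD²) = 2.450 m/s; V²/2g = 0.3059 m
Re = 2.13×10^6, ε/D = 1.71×10^-4 → f = 0.01391 (Swamee-Jain)
Major: h_f = f(L/D)·V²/2g = 0.01391·2243·0.3059 = 9.547 m
Minor: ΣK = 26.4; h_m = ΣK·V²/2g = 8.089 m
Total H_L = 9.547 + 8.089 = 17.64 m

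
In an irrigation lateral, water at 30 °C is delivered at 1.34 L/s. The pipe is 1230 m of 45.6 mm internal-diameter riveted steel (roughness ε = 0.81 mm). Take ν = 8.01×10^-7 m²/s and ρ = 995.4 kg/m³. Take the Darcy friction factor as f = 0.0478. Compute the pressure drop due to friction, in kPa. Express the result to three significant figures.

Δp ≈ 432 kPa

V = 4Q/(πD²) = 4·0.00134/(π·0.0456²) = 0.8205 m/s
h_f = f(L/D)V²/(2g) = 0.04780·(1230/0.0456)·0.8205²/(2·9.81) = 44.24 m
Δp = ρg·h_f = 995.4·9.81·44.24 = 432.0 kPa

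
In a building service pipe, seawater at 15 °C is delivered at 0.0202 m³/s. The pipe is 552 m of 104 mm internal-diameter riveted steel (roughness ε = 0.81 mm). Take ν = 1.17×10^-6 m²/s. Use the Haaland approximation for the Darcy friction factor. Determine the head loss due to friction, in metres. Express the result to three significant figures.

h_f ≈ 54.0 m

V = 4Q/(πD²) = 4·0.0202/(π·0.104²) = 2.378 m/s
Re = VD/ν = 2.378·0.104/1.17×10^-6 = 2.11×10^5 → turbulent
ε/D = 0.81/104 = 0.00779
Haaland: f = 0.03527
h_f = f(L/D)V²/(2g) = 0.03527·(552/0.104)·2.378²/(2·9.81) = 53.95 m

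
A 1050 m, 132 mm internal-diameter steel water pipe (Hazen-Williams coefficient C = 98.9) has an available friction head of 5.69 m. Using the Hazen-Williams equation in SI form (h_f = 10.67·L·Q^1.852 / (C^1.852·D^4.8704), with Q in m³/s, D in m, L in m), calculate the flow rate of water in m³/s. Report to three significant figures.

Rearranging: Q = [h_f·C^1.852·D^4.8704 / (10.67·L)]^(1/1.852)
Q = [5.69·98.9^1.852·0.132^4.8704 / (10.67·1050)]^0.540 = 0.008012 m³/s

Q ≈ 0.00801 m³/s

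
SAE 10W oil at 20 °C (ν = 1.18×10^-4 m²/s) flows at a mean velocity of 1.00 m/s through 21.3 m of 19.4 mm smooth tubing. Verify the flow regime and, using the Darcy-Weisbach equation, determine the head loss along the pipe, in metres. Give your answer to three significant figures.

Re = VD/ν = 1.00·0.01940/1.18×10^-4 = 164 → laminar (Re < 2300)
f = 64/Re = 0.3893
h_f = f(L/D)V²/(2g) = 0.3893·(21.3/0.01940)·1.00²/(2·9.81) = 21.78 m

h_f ≈ 21.8 m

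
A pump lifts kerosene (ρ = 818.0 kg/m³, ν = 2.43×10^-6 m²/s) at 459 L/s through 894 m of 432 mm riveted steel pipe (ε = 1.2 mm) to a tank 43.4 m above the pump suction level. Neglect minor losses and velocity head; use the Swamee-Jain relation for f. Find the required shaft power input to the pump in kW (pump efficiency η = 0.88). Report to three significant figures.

V = 4Q/(πD²) = 3.132 m/s; Re = 5.57×10^5; ε/D = 0.00278; f = 0.02597
h_f = f(L/D)V²/2g = 26.86 m
Total head H = z + h_f = 43.4 + 26.86 = 70.26 m
P_hyd = ρgQH = 818.0·9.81·0.459·70.26 = 258.8 kW
P_shaft = P_hyd/η = 258.8/0.88 = 294.1 kW

P_shaft ≈ 294 kW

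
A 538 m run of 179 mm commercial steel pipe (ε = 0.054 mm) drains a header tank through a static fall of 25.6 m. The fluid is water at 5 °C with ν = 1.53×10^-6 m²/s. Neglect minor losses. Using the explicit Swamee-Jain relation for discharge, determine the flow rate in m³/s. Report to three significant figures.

Q ≈ 0.0797 m³/s

Swamee-Jain (Type II): Q = -0.965·√(gD⁵h_f/L)·ln[ε/(3.7D) + √(3.17ν²L/(gD³h_f))]
√(gD⁵h_f/L) = √(9.81·0.179⁵·25.6/538) = 0.009262
ε/(3.7D) = 8.15×10^-5; √(3.17ν²L/(gD³h_f)) = 5.26×10^-5
Q = -0.965·0.009262·ln(1.342×10^-4) = 0.07969 m³/s
Check: V = 3.17 m/s, Re = 3.70×10^5, f = 0.01676, h_f = 25.7 m ≈ 25.6 m ✓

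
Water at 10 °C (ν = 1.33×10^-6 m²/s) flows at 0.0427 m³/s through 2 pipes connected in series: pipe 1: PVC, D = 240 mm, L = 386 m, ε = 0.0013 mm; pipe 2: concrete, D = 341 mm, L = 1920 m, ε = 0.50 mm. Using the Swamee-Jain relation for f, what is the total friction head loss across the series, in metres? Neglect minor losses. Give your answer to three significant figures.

Pipe 1: V = 0.9439 m/s, Re = 1.70×10^5, ε/D = 5.42×10^-6, f = 0.01607, h_1 = f(L/D)V²/2g = 1.174 m
Pipe 2: V = 0.4676 m/s, Re = 1.20×10^5, ε/D = 0.00147, f = 0.02353, h_2 = f(L/D)V²/2g = 1.476 m
Series → Q common, losses add: H = Σh = 2.650 m

H ≈ 2.65 m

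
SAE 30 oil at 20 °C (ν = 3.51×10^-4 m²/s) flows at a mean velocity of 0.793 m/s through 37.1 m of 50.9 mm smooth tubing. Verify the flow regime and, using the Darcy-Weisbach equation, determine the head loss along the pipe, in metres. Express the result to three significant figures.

Re = VD/ν = 0.793·0.05090/3.51×10^-4 = 115 → laminar (Re < 2300)
f = 64/Re = 0.5565
h_f = f(L/D)V²/(2g) = 0.5565·(37.1/0.05090)·0.793²/(2·9.81) = 13.00 m

h_f ≈ 13.0 m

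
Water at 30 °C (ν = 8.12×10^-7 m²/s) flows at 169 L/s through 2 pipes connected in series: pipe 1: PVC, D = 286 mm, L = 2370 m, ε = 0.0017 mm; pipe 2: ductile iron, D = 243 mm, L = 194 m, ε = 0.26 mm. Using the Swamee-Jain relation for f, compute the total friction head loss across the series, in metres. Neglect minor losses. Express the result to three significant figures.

H ≈ 45.8 m

Pipe 1: V = 2.631 m/s, Re = 9.27×10^5, ε/D = 5.94×10^-6, f = 0.01190, h_1 = f(L/D)V²/2g = 34.78 m
Pipe 2: V = 3.644 m/s, Re = 1.09×10^6, ε/D = 0.00107, f = 0.02031, h_2 = f(L/D)V²/2g = 10.98 m
Series → Q common, losses add: H = Σh = 45.76 m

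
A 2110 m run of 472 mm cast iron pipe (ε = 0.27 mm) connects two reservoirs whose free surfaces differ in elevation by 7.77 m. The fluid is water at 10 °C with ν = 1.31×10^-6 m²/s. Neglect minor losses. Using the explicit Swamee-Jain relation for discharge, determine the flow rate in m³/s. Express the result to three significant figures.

Q ≈ 0.240 m³/s

Swamee-Jain (Type II): Q = -0.965·√(gD⁵h_f/L)·ln[ε/(3.7D) + √(3.17ν²L/(gD³h_f))]
√(gD⁵h_f/L) = √(9.81·0.472⁵·7.77/2110) = 0.02909
ε/(3.7D) = 1.55×10^-4; √(3.17ν²L/(gD³h_f)) = 3.78×10^-5
Q = -0.965·0.02909·ln(1.924×10^-4) = 0.2402 m³/s
Check: V = 1.37 m/s, Re = 4.95×10^5, f = 0.01822, h_f = 7.82 m ≈ 7.77 m ✓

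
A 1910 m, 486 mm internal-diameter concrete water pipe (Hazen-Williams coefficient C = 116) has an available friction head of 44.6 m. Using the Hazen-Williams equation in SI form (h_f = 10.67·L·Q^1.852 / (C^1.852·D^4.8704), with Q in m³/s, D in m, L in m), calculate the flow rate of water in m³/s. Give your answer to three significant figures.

Rearranging: Q = [h_f·C^1.852·D^4.8704 / (10.67·L)]^(1/1.852)
Q = [44.6·116^1.852·0.486^4.8704 / (10.67·1910)]^0.540 = 0.6370 m³/s

Q ≈ 0.637 m³/s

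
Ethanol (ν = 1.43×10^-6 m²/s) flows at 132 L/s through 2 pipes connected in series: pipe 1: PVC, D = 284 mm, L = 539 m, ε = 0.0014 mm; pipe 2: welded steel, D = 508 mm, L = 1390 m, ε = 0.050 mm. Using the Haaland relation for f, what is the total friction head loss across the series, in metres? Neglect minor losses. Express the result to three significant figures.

Pipe 1: V = 2.084 m/s, Re = 4.14×10^5, ε/D = 4.93×10^-6, f = 0.01356, h_1 = f(L/D)V²/2g = 5.697 m
Pipe 2: V = 0.6513 m/s, Re = 2.31×10^5, ε/D = 9.84×10^-5, f = 0.01581, h_2 = f(L/D)V²/2g = 0.9352 m
Series → Q common, losses add: H = Σh = 6.632 m

H ≈ 6.63 m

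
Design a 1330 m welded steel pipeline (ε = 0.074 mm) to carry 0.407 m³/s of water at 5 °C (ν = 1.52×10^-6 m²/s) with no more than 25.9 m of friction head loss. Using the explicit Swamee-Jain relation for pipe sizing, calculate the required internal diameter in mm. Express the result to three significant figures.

Swamee-Jain (Type III): D = 0.66·[ε^1.25·(LQ²/(gh_f))^4.75 + ν·Q^9.4·(L/(gh_f))^5.2]^0.04
LQ²/(gh_f) = 0.8671; L/(gh_f) = 5.235
Term 1 = ε^1.25·(…)^4.75 = 3.49×10^-6; Term 2 = ν·Q^9.4·(…)^5.2 = 1.78×10^-6
D = 0.66·(3.49×10^-6 + 1.78×10^-6)^0.04 = 0.4059 m = 406 mm
Check: V = 3.15 m/s, Re = 8.40×10^5, f = 0.01473, h_f = 24.3 m ≈ 25.9 m ✓

D ≈ 406 mm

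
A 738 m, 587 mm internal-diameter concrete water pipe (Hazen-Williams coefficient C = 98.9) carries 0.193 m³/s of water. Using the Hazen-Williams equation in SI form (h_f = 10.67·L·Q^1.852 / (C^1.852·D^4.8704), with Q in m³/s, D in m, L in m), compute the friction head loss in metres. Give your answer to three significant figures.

h_f = 10.67·738·0.193^1.852 / (98.9^1.852·0.587^4.8704) = 1.011 m

h_f ≈ 1.01 m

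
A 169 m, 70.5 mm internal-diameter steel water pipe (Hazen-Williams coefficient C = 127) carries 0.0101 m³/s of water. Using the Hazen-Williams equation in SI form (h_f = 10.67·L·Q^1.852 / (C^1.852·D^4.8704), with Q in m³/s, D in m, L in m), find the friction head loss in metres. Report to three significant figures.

h_f ≈ 18.8 m

h_f = 10.67·169·0.0101^1.852 / (127^1.852·0.0705^4.8704) = 18.78 m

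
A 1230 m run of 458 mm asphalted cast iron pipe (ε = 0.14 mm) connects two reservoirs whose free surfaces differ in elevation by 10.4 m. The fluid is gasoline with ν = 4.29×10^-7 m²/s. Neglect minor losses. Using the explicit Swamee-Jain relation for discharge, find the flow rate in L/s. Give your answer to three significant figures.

Swamee-Jain (Type II): Q = -0.965·√(gD⁵h_f/L)·ln[ε/(3.7D) + √(3.17ν²L/(gD³h_f))]
√(gD⁵h_f/L) = √(9.81·0.458⁵·10.4/1230) = 0.04088
ε/(3.7D) = 8.26×10^-5; √(3.17ν²L/(gD³h_f)) = 8.56×10^-6
Q = -0.965·0.04088·ln(9.117×10^-5) = 0.3670 m³/s
Check: V = 2.23 m/s, Re = 2.38×10^6, f = 0.01538, h_f = 10.5 m ≈ 10.4 m ✓

Q ≈ 367 L/s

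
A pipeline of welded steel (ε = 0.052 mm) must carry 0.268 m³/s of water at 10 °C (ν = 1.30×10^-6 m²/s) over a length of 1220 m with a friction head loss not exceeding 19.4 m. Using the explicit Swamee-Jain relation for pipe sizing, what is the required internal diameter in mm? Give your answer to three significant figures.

D ≈ 356 mm

Swamee-Jain (Type III): D = 0.66·[ε^1.25·(LQ²/(gh_f))^4.75 + ν·Q^9.4·(L/(gh_f))^5.2]^0.04
LQ²/(gh_f) = 0.4604; L/(gh_f) = 6.410
Term 1 = ε^1.25·(…)^4.75 = 1.11×10^-7; Term 2 = ν·Q^9.4·(…)^5.2 = 8.59×10^-8
D = 0.66·(1.11×10^-7 + 8.59×10^-8)^0.04 = 0.3559 m = 356 mm
Check: V = 2.69 m/s, Re = 7.38×10^5, f = 0.01446, h_f = 18.3 m ≈ 19.4 m ✓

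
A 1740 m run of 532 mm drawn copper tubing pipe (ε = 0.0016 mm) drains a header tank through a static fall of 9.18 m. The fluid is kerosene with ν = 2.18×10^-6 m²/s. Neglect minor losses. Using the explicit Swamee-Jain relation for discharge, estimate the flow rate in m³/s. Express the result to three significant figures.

Q ≈ 0.454 m³/s

Swamee-Jain (Type II): Q = -0.965·√(gD⁵h_f/L)·ln[ε/(3.7D) + √(3.17ν²L/(gD³h_f))]
√(gD⁵h_f/L) = √(9.81·0.532⁵·9.18/1740) = 0.04696
ε/(3.7D) = 8.13×10^-7; √(3.17ν²L/(gD³h_f)) = 4.40×10^-5
Q = -0.965·0.04696·ln(4.478×10^-5) = 0.4538 m³/s
Check: V = 2.04 m/s, Re = 4.98×10^5, f = 0.01315, h_f = 9.14 m ≈ 9.18 m ✓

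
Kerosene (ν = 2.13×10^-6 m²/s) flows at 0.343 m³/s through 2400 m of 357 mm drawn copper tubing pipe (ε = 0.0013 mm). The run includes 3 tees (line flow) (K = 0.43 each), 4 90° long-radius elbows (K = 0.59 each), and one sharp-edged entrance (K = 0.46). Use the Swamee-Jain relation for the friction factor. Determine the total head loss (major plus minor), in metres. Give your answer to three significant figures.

V = 4Q/(πD²) = 3.427 m/s; V²/2g = 0.5985 m
Re = 5.74×10^5, ε/D = 3.64×10^-6 → f = 0.01284 (Swamee-Jain)
Major: h_f = f(L/D)·V²/2g = 0.01284·6723·0.5985 = 51.64 m
Minor: ΣK = 4.11; h_m = ΣK·V²/2g = 2.460 m
Total H_L = 51.64 + 2.460 = 54.10 m

H_L ≈ 54.1 m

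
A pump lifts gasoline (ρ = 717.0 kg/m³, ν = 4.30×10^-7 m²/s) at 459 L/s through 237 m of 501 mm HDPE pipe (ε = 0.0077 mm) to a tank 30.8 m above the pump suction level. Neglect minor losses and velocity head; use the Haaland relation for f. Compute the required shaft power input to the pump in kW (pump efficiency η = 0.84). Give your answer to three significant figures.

V = 4Q/(πD²) = 2.328 m/s; Re = 2.71×10^6; ε/D = 1.54×10^-5; f = 0.01042
h_f = f(L/D)V²/2g = 1.362 m
Total head H = z + h_f = 30.8 + 1.362 = 32.16 m
P_hyd = ρgQH = 717.0·9.81·0.459·32.16 = 103.8 kW
P_shaft = P_hyd/η = 103.8/0.84 = 123.6 kW

P_shaft ≈ 124 kW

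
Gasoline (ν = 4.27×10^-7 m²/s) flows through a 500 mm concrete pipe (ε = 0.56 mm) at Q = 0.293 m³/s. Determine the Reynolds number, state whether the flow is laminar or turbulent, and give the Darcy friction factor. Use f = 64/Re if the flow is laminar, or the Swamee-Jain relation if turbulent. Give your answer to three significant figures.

Re ≈ 1.75×10^6; turbulent; f ≈ 0.0204

V = 4Q/(πD²) = 1.492 m/s
Re = VD/ν = 1.492·0.500/4.27×10^-7 = 1.75×10^6
Re > 4000 → turbulent; ε/D = 0.00112
Swamee-Jain: f = 0.02041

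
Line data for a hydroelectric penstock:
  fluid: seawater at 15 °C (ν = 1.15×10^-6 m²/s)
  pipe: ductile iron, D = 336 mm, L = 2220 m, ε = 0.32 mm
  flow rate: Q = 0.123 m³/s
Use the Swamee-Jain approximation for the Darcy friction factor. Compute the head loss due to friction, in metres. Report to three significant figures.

V = 4Q/(πD²) = 4·0.123/(π·0.336²) = 1.387 m/s
Re = VD/ν = 1.387·0.336/1.15×10^-6 = 4.05×10^5 → turbulent
ε/D = 0.32/336 = 9.52×10^-4
Swamee-Jain: f = 0.02029
h_f = f(L/D)V²/(2g) = 0.02029·(2220/0.336)·1.387²/(2·9.81) = 13.15 m

h_f ≈ 13.1 m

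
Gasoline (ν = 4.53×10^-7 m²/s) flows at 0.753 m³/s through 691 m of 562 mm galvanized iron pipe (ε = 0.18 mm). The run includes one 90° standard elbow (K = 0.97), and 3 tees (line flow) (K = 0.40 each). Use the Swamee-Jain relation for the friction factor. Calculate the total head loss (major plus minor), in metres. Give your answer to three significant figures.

H_L ≈ 9.91 m

V = 4Q/(πD²) = 3.036 m/s; V²/2g = 0.4696 m
Re = 3.77×10^6, ε/D = 3.20×10^-4 → f = 0.01540 (Swamee-Jain)
Major: h_f = f(L/D)·V²/2g = 0.01540·1230·0.4696 = 8.892 m
Minor: ΣK = 2.17; h_m = ΣK·V²/2g = 1.019 m
Total H_L = 8.892 + 1.019 = 9.911 m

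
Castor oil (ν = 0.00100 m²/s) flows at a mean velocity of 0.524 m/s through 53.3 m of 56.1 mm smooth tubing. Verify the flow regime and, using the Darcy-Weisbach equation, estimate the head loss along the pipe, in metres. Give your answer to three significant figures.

Re = VD/ν = 0.524·0.05610/0.00100 = 29.4 → laminar (Re < 2300)
f = 64/Re = 2.177
h_f = f(L/D)V²/(2g) = 2.177·(53.3/0.05610)·0.524²/(2·9.81) = 28.95 m

h_f ≈ 28.9 m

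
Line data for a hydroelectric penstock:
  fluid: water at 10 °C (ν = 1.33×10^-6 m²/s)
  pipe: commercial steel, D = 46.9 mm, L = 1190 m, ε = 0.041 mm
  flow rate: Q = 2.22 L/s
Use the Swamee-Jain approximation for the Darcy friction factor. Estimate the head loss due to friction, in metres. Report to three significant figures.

h_f ≈ 51.6 m

V = 4Q/(πD²) = 4·0.00222/(π·0.0469²) = 1.285 m/s
Re = VD/ν = 1.285·0.0469/1.33×10^-6 = 4.53×10^4 → turbulent
ε/D = 0.041/46.9 = 8.74×10^-4
Swamee-Jain: f = 0.02415
h_f = f(L/D)V²/(2g) = 0.02415·(1190/0.0469)·1.285²/(2·9.81) = 51.58 m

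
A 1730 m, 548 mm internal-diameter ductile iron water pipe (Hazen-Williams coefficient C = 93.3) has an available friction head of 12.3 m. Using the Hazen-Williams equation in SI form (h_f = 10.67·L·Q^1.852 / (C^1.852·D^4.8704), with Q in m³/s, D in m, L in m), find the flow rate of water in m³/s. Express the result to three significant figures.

Rearranging: Q = [h_f·C^1.852·D^4.8704 / (10.67·L)]^(1/1.852)
Q = [12.3·93.3^1.852·0.548^4.8704 / (10.67·1730)]^0.540 = 0.3697 m³/s

Q ≈ 0.370 m³/s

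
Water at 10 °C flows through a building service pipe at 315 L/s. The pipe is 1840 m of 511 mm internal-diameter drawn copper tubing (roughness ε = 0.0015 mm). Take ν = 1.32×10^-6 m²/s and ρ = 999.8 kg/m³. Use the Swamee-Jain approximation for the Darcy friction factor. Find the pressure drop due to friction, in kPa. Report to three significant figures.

V = 4Q/(πD²) = 4·0.315/(π·0.511²) = 1.536 m/s
Re = VD/ν = 1.536·0.511/1.32×10^-6 = 5.95×10^5 → turbulent
ε/D = 0.0015/511 = 2.94×10^-6
Swamee-Jain: f = 0.01275
h_f = f(L/D)V²/(2g) = 0.01275·(1840/0.511)·1.536²/(2·9.81) = 5.519 m
Δp = ρg·h_f = 999.8·9.81·5.519 = 54.13 kPa

Δp ≈ 54.1 kPa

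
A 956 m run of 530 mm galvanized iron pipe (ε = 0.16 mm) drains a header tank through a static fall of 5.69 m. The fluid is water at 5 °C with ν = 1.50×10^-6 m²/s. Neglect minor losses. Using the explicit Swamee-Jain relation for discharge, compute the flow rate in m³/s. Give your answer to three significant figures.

Q ≈ 0.435 m³/s

Swamee-Jain (Type II): Q = -0.965·√(gD⁵h_f/L)·ln[ε/(3.7D) + √(3.17ν²L/(gD³h_f))]
√(gD⁵h_f/L) = √(9.81·0.530⁵·5.69/956) = 0.04941
ε/(3.7D) = 8.16×10^-5; √(3.17ν²L/(gD³h_f)) = 2.86×10^-5
Q = -0.965·0.04941·ln(1.102×10^-4) = 0.4345 m³/s
Check: V = 1.97 m/s, Re = 6.96×10^5, f = 0.01606, h_f = 5.73 m ≈ 5.69 m ✓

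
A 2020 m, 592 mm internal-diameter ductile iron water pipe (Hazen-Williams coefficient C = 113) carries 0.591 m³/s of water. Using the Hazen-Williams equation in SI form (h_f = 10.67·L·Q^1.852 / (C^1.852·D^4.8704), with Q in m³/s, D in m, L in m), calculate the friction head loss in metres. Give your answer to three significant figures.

h_f ≈ 16.5 m

h_f = 10.67·2020·0.591^1.852 / (113^1.852·0.592^4.8704) = 16.48 m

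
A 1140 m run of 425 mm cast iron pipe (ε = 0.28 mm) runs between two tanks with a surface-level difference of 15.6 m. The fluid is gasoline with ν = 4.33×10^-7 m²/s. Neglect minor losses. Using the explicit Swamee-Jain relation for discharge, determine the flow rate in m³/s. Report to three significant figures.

Q ≈ 0.358 m³/s

Swamee-Jain (Type II): Q = -0.965·√(gD⁵h_f/L)·ln[ε/(3.7D) + √(3.17ν²L/(gD³h_f))]
√(gD⁵h_f/L) = √(9.81·0.425⁵·15.6/1140) = 0.04314
ε/(3.7D) = 1.78×10^-4; √(3.17ν²L/(gD³h_f)) = 7.59×10^-6
Q = -0.965·0.04314·ln(1.857×10^-4) = 0.3577 m³/s
Check: V = 2.52 m/s, Re = 2.47×10^6, f = 0.01801, h_f = 15.7 m ≈ 15.6 m ✓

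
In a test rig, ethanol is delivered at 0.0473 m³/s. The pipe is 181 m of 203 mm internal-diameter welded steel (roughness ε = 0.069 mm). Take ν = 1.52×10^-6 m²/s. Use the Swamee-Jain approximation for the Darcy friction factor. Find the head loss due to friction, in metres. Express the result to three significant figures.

V = 4Q/(πD²) = 4·0.0473/(π·0.203²) = 1.461 m/s
Re = VD/ν = 1.461·0.203/1.52×10^-6 = 1.95×10^5 → turbulent
ε/D = 0.069/203 = 3.40×10^-4
Swamee-Jain: f = 0.01808
h_f = f(L/D)V²/(2g) = 0.01808·(181/0.203)·1.461²/(2·9.81) = 1.755 m

h_f ≈ 1.76 m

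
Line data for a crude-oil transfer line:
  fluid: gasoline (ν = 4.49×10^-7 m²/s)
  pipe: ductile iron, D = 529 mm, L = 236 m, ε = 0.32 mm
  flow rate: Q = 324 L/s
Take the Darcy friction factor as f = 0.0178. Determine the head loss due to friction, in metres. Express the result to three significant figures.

V = 4Q/(πD²) = 4·0.324/(π·0.529²) = 1.474 m/s
h_f = f(L/D)V²/(2g) = 0.01780·(236/0.529)·1.474²/(2·9.81) = 0.8796 m

h_f ≈ 0.880 m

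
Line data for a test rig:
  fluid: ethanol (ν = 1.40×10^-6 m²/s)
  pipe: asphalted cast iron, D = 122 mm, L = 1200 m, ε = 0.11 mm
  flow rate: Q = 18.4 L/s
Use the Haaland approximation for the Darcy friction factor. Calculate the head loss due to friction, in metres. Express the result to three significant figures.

V = 4Q/(πD²) = 4·0.0184/(π·0.122²) = 1.574 m/s
Re = VD/ν = 1.574·0.122/1.40×10^-6 = 1.37×10^5 → turbulent
ε/D = 0.11/122 = 9.02×10^-4
Haaland: f = 0.02104
h_f = f(L/D)V²/(2g) = 0.02104·(1200/0.122)·1.574²/(2·9.81) = 26.13 m

h_f ≈ 26.1 m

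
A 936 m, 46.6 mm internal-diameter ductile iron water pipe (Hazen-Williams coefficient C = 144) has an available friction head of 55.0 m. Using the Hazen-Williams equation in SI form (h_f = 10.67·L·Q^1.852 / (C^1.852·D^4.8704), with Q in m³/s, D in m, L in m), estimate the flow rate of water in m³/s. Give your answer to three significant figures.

Rearranging: Q = [h_f·C^1.852·D^4.8704 / (10.67·L)]^(1/1.852)
Q = [55.0·144^1.852·0.0466^4.8704 / (10.67·936)]^0.540 = 0.002733 m³/s

Q ≈ 0.00273 m³/s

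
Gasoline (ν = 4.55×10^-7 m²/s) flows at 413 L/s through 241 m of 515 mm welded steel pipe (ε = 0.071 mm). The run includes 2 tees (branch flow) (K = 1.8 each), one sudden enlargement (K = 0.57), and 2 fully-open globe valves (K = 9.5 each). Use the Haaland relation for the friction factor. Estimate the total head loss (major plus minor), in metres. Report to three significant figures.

H_L ≈ 5.89 m

V = 4Q/(πD²) = 1.983 m/s; V²/2g = 0.2004 m
Re = 2.24×10^6, ε/D = 1.38×10^-4 → f = 0.01330 (Haaland)
Major: h_f = f(L/D)·V²/2g = 0.01330·468.0·0.2004 = 1.247 m
Minor: ΣK = 23.2; h_m = ΣK·V²/2g = 4.642 m
Total H_L = 1.247 + 4.642 = 5.889 m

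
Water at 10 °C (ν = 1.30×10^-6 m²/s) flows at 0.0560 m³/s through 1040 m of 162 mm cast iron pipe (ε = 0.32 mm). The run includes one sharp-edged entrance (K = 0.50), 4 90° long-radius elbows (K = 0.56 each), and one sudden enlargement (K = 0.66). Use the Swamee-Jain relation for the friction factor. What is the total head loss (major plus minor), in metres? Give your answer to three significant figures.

V = 4Q/(πD²) = 2.717 m/s; V²/2g = 0.3762 m
Re = 3.39×10^5, ε/D = 0.00198 → f = 0.02402 (Swamee-Jain)
Major: h_f = f(L/D)·V²/2g = 0.02402·6420·0.3762 = 58.02 m
Minor: ΣK = 3.40; h_m = ΣK·V²/2g = 1.279 m
Total H_L = 58.02 + 1.279 = 59.30 m

H_L ≈ 59.3 m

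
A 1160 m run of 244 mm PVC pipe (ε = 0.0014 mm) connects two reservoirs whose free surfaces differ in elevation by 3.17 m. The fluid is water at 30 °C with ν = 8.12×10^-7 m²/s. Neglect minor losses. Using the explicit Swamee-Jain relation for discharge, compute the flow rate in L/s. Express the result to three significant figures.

Q ≈ 44.1 L/s

Swamee-Jain (Type II): Q = -0.965·√(gD⁵h_f/L)·ln[ε/(3.7D) + √(3.17ν²L/(gD³h_f))]
√(gD⁵h_f/L) = √(9.81·0.244⁵·3.17/1160) = 0.004815
ε/(3.7D) = 1.55×10^-6; √(3.17ν²L/(gD³h_f)) = 7.33×10^-5
Q = -0.965·0.004815·ln(7.481×10^-5) = 0.04415 m³/s
Check: V = 0.944 m/s, Re = 2.84×10^5, f = 0.01459, h_f = 3.15 m ≈ 3.17 m ✓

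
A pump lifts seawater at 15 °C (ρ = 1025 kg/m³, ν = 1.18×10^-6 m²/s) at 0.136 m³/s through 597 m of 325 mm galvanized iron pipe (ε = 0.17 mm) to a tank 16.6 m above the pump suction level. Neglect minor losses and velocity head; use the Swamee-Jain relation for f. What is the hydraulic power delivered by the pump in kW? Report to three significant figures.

V = 4Q/(πD²) = 1.639 m/s; Re = 4.52×10^5; ε/D = 5.23×10^-4; f = 0.01801
h_f = f(L/D)V²/2g = 4.532 m
Total head H = z + h_f = 16.6 + 4.532 = 21.13 m
P_hyd = ρgQH = 1025·9.81·0.136·21.13 = 28.90 kW

P_hyd ≈ 28.9 kW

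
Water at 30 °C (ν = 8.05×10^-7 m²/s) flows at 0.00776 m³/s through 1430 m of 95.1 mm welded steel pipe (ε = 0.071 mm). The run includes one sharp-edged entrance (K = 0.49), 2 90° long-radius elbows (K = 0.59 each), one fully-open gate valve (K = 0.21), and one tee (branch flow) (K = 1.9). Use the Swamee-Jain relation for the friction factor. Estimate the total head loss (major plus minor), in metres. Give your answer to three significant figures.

V = 4Q/(πD²) = 1.092 m/s; V²/2g = 0.06083 m
Re = 1.29×10^5, ε/D = 7.47×10^-4 → f = 0.02087 (Swamee-Jain)
Major: h_f = f(L/D)·V²/2g = 0.02087·15037·0.06083 = 19.09 m
Minor: ΣK = 3.78; h_m = ΣK·V²/2g = 0.2299 m
Total H_L = 19.09 + 0.2299 = 19.32 m

H_L ≈ 19.3 m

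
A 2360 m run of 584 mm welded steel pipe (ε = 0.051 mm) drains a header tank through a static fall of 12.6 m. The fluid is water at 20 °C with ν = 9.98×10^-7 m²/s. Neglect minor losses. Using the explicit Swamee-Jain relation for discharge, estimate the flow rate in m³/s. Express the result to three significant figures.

Swamee-Jain (Type II): Q = -0.965·√(gD⁵h_f/L)·ln[ε/(3.7D) + √(3.17ν²L/(gD³h_f))]
√(gD⁵h_f/L) = √(9.81·0.584⁵·12.6/2360) = 0.05965
ε/(3.7D) = 2.36×10^-5; √(3.17ν²L/(gD³h_f)) = 1.74×10^-5
Q = -0.965·0.05965·ln(4.100×10^-5) = 0.5815 m³/s
Check: V = 2.17 m/s, Re = 1.27×10^6, f = 0.01305, h_f = 12.7 m ≈ 12.6 m ✓

Q ≈ 0.581 m³/s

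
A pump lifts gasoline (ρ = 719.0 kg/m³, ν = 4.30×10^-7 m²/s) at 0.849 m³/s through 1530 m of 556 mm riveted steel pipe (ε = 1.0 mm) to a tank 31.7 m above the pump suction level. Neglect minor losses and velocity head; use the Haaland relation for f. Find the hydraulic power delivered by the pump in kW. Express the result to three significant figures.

P_hyd ≈ 425 kW

V = 4Q/(πD²) = 3.497 m/s; Re = 4.52×10^6; ε/D = 0.00180; f = 0.02286
h_f = f(L/D)V²/2g = 39.20 m
Total head H = z + h_f = 31.7 + 39.20 = 70.90 m
P_hyd = ρgQH = 719.0·9.81·0.849·70.90 = 424.6 kW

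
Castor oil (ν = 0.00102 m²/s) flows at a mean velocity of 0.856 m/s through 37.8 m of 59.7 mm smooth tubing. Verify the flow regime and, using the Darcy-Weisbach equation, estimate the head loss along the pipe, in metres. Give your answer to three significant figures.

h_f ≈ 30.2 m

Re = VD/ν = 0.856·0.05970/0.00102 = 50.1 → laminar (Re < 2300)
f = 64/Re = 1.277
h_f = f(L/D)V²/(2g) = 1.277·(37.8/0.05970)·0.856²/(2·9.81) = 30.21 m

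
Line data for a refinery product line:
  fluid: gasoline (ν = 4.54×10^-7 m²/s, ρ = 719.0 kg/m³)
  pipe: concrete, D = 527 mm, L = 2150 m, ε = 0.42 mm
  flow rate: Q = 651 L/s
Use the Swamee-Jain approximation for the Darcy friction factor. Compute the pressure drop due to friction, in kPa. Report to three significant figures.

V = 4Q/(πD²) = 4·0.651/(π·0.527²) = 2.984 m/s
Re = VD/ν = 2.984·0.527/4.54×10^-7 = 3.46×10^6 → turbulent
ε/D = 0.42/527 = 7.97×10^-4
Swamee-Jain: f = 0.01875
h_f = f(L/D)V²/(2g) = 0.01875·(2150/0.527)·2.984²/(2·9.81) = 34.72 m
Δp = ρg·h_f = 719.0·9.81·34.72 = 244.9 kPa

Δp ≈ 245 kPa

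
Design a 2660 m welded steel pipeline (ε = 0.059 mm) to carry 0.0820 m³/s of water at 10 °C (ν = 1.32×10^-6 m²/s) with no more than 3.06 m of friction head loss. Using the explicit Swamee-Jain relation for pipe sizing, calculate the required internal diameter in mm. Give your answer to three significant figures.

D ≈ 386 mm

Swamee-Jain (Type III): D = 0.66·[ε^1.25·(LQ²/(gh_f))^4.75 + ν·Q^9.4·(L/(gh_f))^5.2]^0.04
LQ²/(gh_f) = 0.5958; L/(gh_f) = 88.61
Term 1 = ε^1.25·(…)^4.75 = 4.42×10^-7; Term 2 = ν·Q^9.4·(…)^5.2 = 1.09×10^-6
D = 0.66·(4.42×10^-7 + 1.09×10^-6)^0.04 = 0.3863 m = 386 mm
Check: V = 0.700 m/s, Re = 2.05×10^5, f = 0.01674, h_f = 2.87 m ≈ 3.06 m ✓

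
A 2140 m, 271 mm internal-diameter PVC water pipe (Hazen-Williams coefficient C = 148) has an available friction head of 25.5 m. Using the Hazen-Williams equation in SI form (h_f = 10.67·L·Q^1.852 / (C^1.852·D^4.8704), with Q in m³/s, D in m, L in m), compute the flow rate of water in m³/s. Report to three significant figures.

Q ≈ 0.122 m³/s

Rearranging: Q = [h_f·C^1.852·D^4.8704 / (10.67·L)]^(1/1.852)
Q = [25.5·148^1.852·0.271^4.8704 / (10.67·2140)]^0.540 = 0.1216 m³/s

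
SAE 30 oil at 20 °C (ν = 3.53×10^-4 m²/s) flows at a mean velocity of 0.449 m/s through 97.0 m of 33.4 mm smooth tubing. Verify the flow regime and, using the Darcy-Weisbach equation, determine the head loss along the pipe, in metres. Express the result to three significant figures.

h_f ≈ 45.0 m

Re = VD/ν = 0.449·0.03340/3.53×10^-4 = 42.5 → laminar (Re < 2300)
f = 64/Re = 1.506
h_f = f(L/D)V²/(2g) = 1.506·(97.0/0.03340)·0.449²/(2·9.81) = 44.96 m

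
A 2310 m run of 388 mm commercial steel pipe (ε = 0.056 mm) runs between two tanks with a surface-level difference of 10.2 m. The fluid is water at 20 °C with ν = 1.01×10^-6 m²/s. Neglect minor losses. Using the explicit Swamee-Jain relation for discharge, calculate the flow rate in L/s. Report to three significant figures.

Swamee-Jain (Type II): Q = -0.965·√(gD⁵h_f/L)·ln[ε/(3.7D) + √(3.17ν²L/(gD³h_f))]
√(gD⁵h_f/L) = √(9.81·0.388⁵·10.2/2310) = 0.01952
ε/(3.7D) = 3.90×10^-5; √(3.17ν²L/(gD³h_f)) = 3.57×10^-5
Q = -0.965·0.01952·ln(7.476×10^-5) = 0.1789 m³/s
Check: V = 1.51 m/s, Re = 5.81×10^5, f = 0.01474, h_f = 10.2 m ≈ 10.2 m ✓

Q ≈ 179 L/s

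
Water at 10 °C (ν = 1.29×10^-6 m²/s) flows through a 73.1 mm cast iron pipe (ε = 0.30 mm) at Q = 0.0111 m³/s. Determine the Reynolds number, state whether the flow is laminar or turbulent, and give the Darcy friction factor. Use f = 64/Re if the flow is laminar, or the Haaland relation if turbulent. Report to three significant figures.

Re ≈ 1.50×10^5; turbulent; f ≈ 0.0293

V = 4Q/(πD²) = 2.645 m/s
Re = VD/ν = 2.645·0.0731/1.29×10^-6 = 1.50×10^5
Re > 4000 → turbulent; ε/D = 0.00410
Haaland: f = 0.02934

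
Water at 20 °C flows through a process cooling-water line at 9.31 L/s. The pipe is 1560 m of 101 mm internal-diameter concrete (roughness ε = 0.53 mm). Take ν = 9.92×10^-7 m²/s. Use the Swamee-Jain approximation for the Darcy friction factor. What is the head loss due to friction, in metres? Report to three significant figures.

V = 4Q/(πD²) = 4·0.00931/(π·0.101²) = 1.162 m/s
Re = VD/ν = 1.162·0.101/9.92×10^-7 = 1.18×10^5 → turbulent
ε/D = 0.53/101 = 0.00525
Swamee-Jain: f = 0.03182
h_f = f(L/D)V²/(2g) = 0.03182·(1560/0.101)·1.162²/(2·9.81) = 33.83 m

h_f ≈ 33.8 m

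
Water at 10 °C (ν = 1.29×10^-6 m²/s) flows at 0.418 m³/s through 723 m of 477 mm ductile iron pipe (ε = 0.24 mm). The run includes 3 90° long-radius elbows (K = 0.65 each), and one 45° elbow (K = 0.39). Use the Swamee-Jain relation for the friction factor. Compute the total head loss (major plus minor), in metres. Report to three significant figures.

V = 4Q/(πD²) = 2.339 m/s; V²/2g = 0.2789 m
Re = 8.65×10^5, ε/D = 5.03×10^-4 → f = 0.01740 (Swamee-Jain)
Major: h_f = f(L/D)·V²/2g = 0.01740·1516·0.2789 = 7.355 m
Minor: ΣK = 2.34; h_m = ΣK·V²/2g = 0.6526 m
Total H_L = 7.355 + 0.6526 = 8.008 m

H_L ≈ 8.01 m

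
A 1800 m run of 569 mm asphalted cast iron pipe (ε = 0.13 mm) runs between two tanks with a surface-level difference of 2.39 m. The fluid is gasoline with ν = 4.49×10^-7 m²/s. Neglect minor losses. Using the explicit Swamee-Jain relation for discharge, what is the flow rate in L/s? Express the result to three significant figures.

Q ≈ 254 L/s

Swamee-Jain (Type II): Q = -0.965·√(gD⁵h_f/L)·ln[ε/(3.7D) + √(3.17ν²L/(gD³h_f))]
√(gD⁵h_f/L) = √(9.81·0.569⁵·2.39/1800) = 0.02787
ε/(3.7D) = 6.17×10^-5; √(3.17ν²L/(gD³h_f)) = 1.63×10^-5
Q = -0.965·0.02787·ln(7.807×10^-5) = 0.2544 m³/s
Check: V = 1.00 m/s, Re = 1.27×10^6, f = 0.01490, h_f = 2.40 m ≈ 2.39 m ✓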